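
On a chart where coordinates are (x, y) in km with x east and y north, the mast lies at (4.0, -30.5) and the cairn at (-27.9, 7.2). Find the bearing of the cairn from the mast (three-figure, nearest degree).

Δeast = -27.9 − 4.0 = -31.90; Δnorth = 7.2 − -30.5 = 37.70.
Bearing = atan2(Δeast, Δnorth) mod 360° = 319.76° ≈ 320°.

320°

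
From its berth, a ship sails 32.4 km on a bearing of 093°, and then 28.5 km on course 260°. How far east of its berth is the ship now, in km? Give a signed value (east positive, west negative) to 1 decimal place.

Leg 1 (093°, 32.4 km): east 32.4 sin 93° = 32.36, north 32.4 cos 93° = -1.70
Leg 2 (260°, 28.5 km): east 28.5 sin 260° = -28.07, north 28.5 cos 260° = -4.95
Net east component: 4.29 km.

4.3 km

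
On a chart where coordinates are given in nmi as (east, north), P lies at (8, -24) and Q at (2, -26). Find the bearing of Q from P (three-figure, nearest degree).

Δeast = 2 − 8 = -6.00; Δnorth = -26 − -24 = -2.00.
Bearing = atan2(Δeast, Δnorth) mod 360° = 251.57° ≈ 252°.

252°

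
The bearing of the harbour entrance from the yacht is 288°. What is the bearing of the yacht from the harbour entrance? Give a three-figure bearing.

Back-bearing = 288° − 180° = 108°.

108°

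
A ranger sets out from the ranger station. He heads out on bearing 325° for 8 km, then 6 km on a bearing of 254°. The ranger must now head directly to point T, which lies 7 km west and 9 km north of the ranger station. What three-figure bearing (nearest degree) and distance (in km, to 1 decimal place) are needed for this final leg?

039°, 5.3 km

Leg 1 (325°, 8 km): east 8 sin 325° = -4.59, north 8 cos 325° = 6.55
Leg 2 (254°, 6 km): east 6 sin 254° = -5.77, north 6 cos 254° = -1.65
Current position: (-10.36, 4.90). Target: (-7, 9). Remaining: Δeast = 3.36, Δnorth = 4.10.
Bearing = atan2(3.36, 4.10) mod 360° = 39.30°; distance = √((3.36)² + (4.10)²) = 5.299 km.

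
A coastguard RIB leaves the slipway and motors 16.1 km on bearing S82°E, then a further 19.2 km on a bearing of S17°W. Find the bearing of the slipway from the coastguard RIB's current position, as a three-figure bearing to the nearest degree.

Leg 1 (S82°E, 16.1 km): east 16.1 sin 98° = 15.94, north 16.1 cos 98° = -2.24
Leg 2 (S17°W, 19.2 km): east 19.2 sin 197° = -5.61, north 19.2 cos 197° = -18.36
Net displacement: 10.33 east, -20.60 north. Direction back to start is (-10.33, 20.60): bearing = atan2(-10.33, 20.60) mod 360° = 333.37° ≈ 333°.

333°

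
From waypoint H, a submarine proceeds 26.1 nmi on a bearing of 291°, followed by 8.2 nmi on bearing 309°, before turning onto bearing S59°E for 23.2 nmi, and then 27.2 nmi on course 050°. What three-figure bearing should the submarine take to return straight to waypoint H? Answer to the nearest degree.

206°

Leg 1 (291°, 26.1 nmi): east 26.1 sin 291° = -24.37, north 26.1 cos 291° = 9.35
Leg 2 (309°, 8.2 nmi): east 8.2 sin 309° = -6.37, north 8.2 cos 309° = 5.16
Leg 3 (S59°E, 23.2 nmi): east 23.2 sin 121° = 19.89, north 23.2 cos 121° = -11.95
Leg 4 (050°, 27.2 nmi): east 27.2 sin 50° = 20.84, north 27.2 cos 50° = 17.48
Net displacement: 9.98 east, 20.05 north. Direction back to start is (-9.98, -20.05): bearing = atan2(-9.98, -20.05) mod 360° = 206.47° ≈ 206°.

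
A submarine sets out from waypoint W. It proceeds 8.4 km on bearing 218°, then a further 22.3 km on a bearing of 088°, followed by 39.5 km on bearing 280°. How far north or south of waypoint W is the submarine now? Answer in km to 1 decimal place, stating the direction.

Leg 1 (218°, 8.4 km): east 8.4 sin 218° = -5.17, north 8.4 cos 218° = -6.62
Leg 2 (088°, 22.3 km): east 22.3 sin 88° = 22.29, north 22.3 cos 88° = 0.78
Leg 3 (280°, 39.5 km): east 39.5 sin 280° = -38.90, north 39.5 cos 280° = 6.86
Net north component: 1.02 km.

1.0 km north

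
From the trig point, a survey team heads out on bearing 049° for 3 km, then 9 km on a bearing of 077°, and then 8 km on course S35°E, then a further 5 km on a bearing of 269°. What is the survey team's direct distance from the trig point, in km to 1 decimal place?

10.9 km

Leg 1 (049°, 3 km): east 3 sin 49° = 2.26, north 3 cos 49° = 1.97
Leg 2 (077°, 9 km): east 9 sin 77° = 8.77, north 9 cos 77° = 2.02
Leg 3 (S35°E, 8 km): east 8 sin 145° = 4.59, north 8 cos 145° = -6.55
Leg 4 (269°, 5 km): east 5 sin 269° = -5.00, north 5 cos 269° = -0.09
Net: 10.62 east, -2.65 north. Distance = √((10.62)² + (-2.65)²) = 10.948 km.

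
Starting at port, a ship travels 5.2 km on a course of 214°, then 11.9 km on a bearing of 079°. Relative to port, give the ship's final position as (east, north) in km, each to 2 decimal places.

Leg 1 (214°, 5.2 km): east 5.2 sin 214° = -2.91, north 5.2 cos 214° = -4.31
Leg 2 (079°, 11.9 km): east 11.9 sin 79° = 11.68, north 11.9 cos 79° = 2.27
Summing: 8.77 km east, -2.04 km north → (8.77, -2.04).

(8.77, -2.04)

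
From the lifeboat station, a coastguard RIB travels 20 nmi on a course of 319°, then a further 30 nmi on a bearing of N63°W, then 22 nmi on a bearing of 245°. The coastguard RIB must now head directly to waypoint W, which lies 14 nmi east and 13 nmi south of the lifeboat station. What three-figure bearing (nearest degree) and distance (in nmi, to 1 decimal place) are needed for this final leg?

Leg 1 (319°, 20 nmi): east 20 sin 319° = -13.12, north 20 cos 319° = 15.09
Leg 2 (N63°W, 30 nmi): east 30 sin 297° = -26.73, north 30 cos 297° = 13.62
Leg 3 (245°, 22 nmi): east 22 sin 245° = -19.94, north 22 cos 245° = -9.30
Current position: (-59.79, 19.42). Target: (14, -13). Remaining: Δeast = 73.79, Δnorth = -32.42.
Bearing = atan2(73.79, -32.42) mod 360° = 113.72°; distance = √((73.79)² + (-32.42)²) = 80.597 nmi.

114°, 80.6 nmi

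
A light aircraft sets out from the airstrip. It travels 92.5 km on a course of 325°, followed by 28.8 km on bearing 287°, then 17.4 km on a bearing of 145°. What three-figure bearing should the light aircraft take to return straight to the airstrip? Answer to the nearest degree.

Leg 1 (325°, 92.5 km): east 92.5 sin 325° = -53.06, north 92.5 cos 325° = 75.77
Leg 2 (287°, 28.8 km): east 28.8 sin 287° = -27.54, north 28.8 cos 287° = 8.42
Leg 3 (145°, 17.4 km): east 17.4 sin 145° = 9.98, north 17.4 cos 145° = -14.25
Net displacement: -70.62 east, 69.94 north. Direction back to start is (70.62, -69.94): bearing = atan2(70.62, -69.94) mod 360° = 134.72° ≈ 135°.

135°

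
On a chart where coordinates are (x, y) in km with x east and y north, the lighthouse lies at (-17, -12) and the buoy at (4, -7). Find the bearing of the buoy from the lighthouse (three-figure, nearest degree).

Δeast = 4 − -17 = 21.00; Δnorth = -7 − -12 = 5.00.
Bearing = atan2(Δeast, Δnorth) mod 360° = 76.61° ≈ 077°.

077°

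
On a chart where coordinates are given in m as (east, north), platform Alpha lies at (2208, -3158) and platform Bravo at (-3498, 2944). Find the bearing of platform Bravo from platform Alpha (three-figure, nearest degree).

Δeast = -3498 − 2208 = -5706.00; Δnorth = 2944 − -3158 = 6102.00.
Bearing = atan2(Δeast, Δnorth) mod 360° = 316.92° ≈ 317°.

317°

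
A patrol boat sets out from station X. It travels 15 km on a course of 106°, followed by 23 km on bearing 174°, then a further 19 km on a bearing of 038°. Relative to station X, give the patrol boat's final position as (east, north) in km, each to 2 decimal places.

(28.52, -12.04)

Leg 1 (106°, 15 km): east 15 sin 106° = 14.42, north 15 cos 106° = -4.13
Leg 2 (174°, 23 km): east 23 sin 174° = 2.40, north 23 cos 174° = -22.87
Leg 3 (038°, 19 km): east 19 sin 38° = 11.70, north 19 cos 38° = 14.97
Summing: 28.52 km east, -12.04 km north → (28.52, -12.04).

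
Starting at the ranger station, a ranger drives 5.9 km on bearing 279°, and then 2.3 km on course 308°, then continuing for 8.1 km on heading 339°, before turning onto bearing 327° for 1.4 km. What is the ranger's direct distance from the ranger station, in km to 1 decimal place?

Leg 1 (279°, 5.9 km): east 5.9 sin 279° = -5.83, north 5.9 cos 279° = 0.92
Leg 2 (308°, 2.3 km): east 2.3 sin 308° = -1.81, north 2.3 cos 308° = 1.42
Leg 3 (339°, 8.1 km): east 8.1 sin 339° = -2.90, north 8.1 cos 339° = 7.56
Leg 4 (327°, 1.4 km): east 1.4 sin 327° = -0.76, north 1.4 cos 327° = 1.17
Net: -11.31 east, 11.08 north. Distance = √((-11.31)² + (11.08)²) = 15.826 km.

15.8 km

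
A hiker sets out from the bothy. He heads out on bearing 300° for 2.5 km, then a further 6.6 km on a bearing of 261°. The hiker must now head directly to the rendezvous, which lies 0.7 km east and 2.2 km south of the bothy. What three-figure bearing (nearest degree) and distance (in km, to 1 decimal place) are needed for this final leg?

104°, 9.7 km

Leg 1 (300°, 2.5 km): east 2.5 sin 300° = -2.17, north 2.5 cos 300° = 1.25
Leg 2 (261°, 6.6 km): east 6.6 sin 261° = -6.52, north 6.6 cos 261° = -1.03
Current position: (-8.68, 0.22). Target: (0.7, -2.2). Remaining: Δeast = 9.38, Δnorth = -2.42.
Bearing = atan2(9.38, -2.42) mod 360° = 104.45°; distance = √((9.38)² + (-2.42)²) = 9.690 km.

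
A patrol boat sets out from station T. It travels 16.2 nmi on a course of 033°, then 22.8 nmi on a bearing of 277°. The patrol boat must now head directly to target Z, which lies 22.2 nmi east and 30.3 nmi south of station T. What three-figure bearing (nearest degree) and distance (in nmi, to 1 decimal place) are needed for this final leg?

142°, 58.9 nmi

Leg 1 (033°, 16.2 nmi): east 16.2 sin 33° = 8.82, north 16.2 cos 33° = 13.59
Leg 2 (277°, 22.8 nmi): east 22.8 sin 277° = -22.63, north 22.8 cos 277° = 2.78
Current position: (-13.81, 16.37). Target: (22.2, -30.3). Remaining: Δeast = 36.01, Δnorth = -46.67.
Bearing = atan2(36.01, -46.67) mod 360° = 142.35°; distance = √((36.01)² + (-46.67)²) = 58.942 nmi.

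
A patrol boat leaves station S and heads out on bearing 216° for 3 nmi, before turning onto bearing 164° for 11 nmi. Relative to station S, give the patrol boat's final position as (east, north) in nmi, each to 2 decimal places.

Leg 1 (216°, 3 nmi): east 3 sin 216° = -1.76, north 3 cos 216° = -2.43
Leg 2 (164°, 11 nmi): east 11 sin 164° = 3.03, north 11 cos 164° = -10.57
Summing: 1.27 nmi east, -13.00 nmi north → (1.27, -13.00).

(1.27, -13.00)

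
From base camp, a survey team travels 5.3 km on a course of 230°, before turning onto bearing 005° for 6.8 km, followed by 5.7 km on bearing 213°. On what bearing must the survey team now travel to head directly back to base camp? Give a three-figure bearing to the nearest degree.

078°

Leg 1 (230°, 5.3 km): east 5.3 sin 230° = -4.06, north 5.3 cos 230° = -3.41
Leg 2 (005°, 6.8 km): east 6.8 sin 5° = 0.59, north 6.8 cos 5° = 6.77
Leg 3 (213°, 5.7 km): east 5.7 sin 213° = -3.10, north 5.7 cos 213° = -4.78
Net displacement: -6.57 east, -1.41 north. Direction back to start is (6.57, 1.41): bearing = atan2(6.57, 1.41) mod 360° = 77.87° ≈ 078°.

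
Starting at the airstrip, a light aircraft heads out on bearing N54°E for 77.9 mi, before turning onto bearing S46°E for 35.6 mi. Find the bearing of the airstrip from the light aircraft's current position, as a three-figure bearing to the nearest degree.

257°

Leg 1 (N54°E, 77.9 mi): east 77.9 sin 54° = 63.02, north 77.9 cos 54° = 45.79
Leg 2 (S46°E, 35.6 mi): east 35.6 sin 134° = 25.61, north 35.6 cos 134° = -24.73
Net displacement: 88.63 east, 21.06 north. Direction back to start is (-88.63, -21.06): bearing = atan2(-88.63, -21.06) mod 360° = 256.63° ≈ 257°.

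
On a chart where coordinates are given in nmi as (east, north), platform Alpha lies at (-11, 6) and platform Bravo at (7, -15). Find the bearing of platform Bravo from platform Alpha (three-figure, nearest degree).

Δeast = 7 − -11 = 18.00; Δnorth = -15 − 6 = -21.00.
Bearing = atan2(Δeast, Δnorth) mod 360° = 139.40° ≈ 139°.

139°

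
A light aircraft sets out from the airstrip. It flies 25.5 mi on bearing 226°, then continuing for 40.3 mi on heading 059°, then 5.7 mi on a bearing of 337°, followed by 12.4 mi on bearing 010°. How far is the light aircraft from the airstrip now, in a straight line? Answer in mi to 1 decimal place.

26.1 mi

Leg 1 (226°, 25.5 mi): east 25.5 sin 226° = -18.34, north 25.5 cos 226° = -17.71
Leg 2 (059°, 40.3 mi): east 40.3 sin 59° = 34.54, north 40.3 cos 59° = 20.76
Leg 3 (337°, 5.7 mi): east 5.7 sin 337° = -2.23, north 5.7 cos 337° = 5.25
Leg 4 (010°, 12.4 mi): east 12.4 sin 10° = 2.15, north 12.4 cos 10° = 12.21
Net: 16.13 east, 20.50 north. Distance = √((16.13)² + (20.50)²) = 26.084 mi.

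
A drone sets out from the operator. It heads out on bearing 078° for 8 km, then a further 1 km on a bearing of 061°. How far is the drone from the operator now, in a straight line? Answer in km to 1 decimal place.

Leg 1 (078°, 8 km): east 8 sin 78° = 7.83, north 8 cos 78° = 1.66
Leg 2 (061°, 1 km): east 1 sin 61° = 0.87, north 1 cos 61° = 0.48
Net: 8.70 east, 2.15 north. Distance = √((8.70)² + (2.15)²) = 8.961 km.

9.0 km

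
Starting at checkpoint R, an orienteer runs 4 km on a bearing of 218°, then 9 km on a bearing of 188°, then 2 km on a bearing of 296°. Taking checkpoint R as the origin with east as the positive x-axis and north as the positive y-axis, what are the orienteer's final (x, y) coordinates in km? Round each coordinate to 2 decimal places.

Leg 1 (218°, 4 km): east 4 sin 218° = -2.46, north 4 cos 218° = -3.15
Leg 2 (188°, 9 km): east 9 sin 188° = -1.25, north 9 cos 188° = -8.91
Leg 3 (296°, 2 km): east 2 sin 296° = -1.80, north 2 cos 296° = 0.88
Summing: -5.51 km east, -11.19 km north → (-5.51, -11.19).

(-5.51, -11.19)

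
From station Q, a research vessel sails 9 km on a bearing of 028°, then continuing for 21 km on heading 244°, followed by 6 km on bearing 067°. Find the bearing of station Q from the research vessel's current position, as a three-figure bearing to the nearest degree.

Leg 1 (028°, 9 km): east 9 sin 28° = 4.23, north 9 cos 28° = 7.95
Leg 2 (244°, 21 km): east 21 sin 244° = -18.87, north 21 cos 244° = -9.21
Leg 3 (067°, 6 km): east 6 sin 67° = 5.52, north 6 cos 67° = 2.34
Net displacement: -9.13 east, 1.09 north. Direction back to start is (9.13, -1.09): bearing = atan2(9.13, -1.09) mod 360° = 96.78° ≈ 097°.

097°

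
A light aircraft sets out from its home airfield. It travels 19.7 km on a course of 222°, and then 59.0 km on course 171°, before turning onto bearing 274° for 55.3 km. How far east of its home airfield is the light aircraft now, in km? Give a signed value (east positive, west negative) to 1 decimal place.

-59.1 km

Leg 1 (222°, 19.7 km): east 19.7 sin 222° = -13.18, north 19.7 cos 222° = -14.64
Leg 2 (171°, 59.0 km): east 59.0 sin 171° = 9.23, north 59.0 cos 171° = -58.27
Leg 3 (274°, 55.3 km): east 55.3 sin 274° = -55.17, north 55.3 cos 274° = 3.86
Net east component: -59.12 km.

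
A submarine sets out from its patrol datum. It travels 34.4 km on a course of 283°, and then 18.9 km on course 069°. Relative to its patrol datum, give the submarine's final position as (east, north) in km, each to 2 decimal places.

Leg 1 (283°, 34.4 km): east 34.4 sin 283° = -33.52, north 34.4 cos 283° = 7.74
Leg 2 (069°, 18.9 km): east 18.9 sin 69° = 17.64, north 18.9 cos 69° = 6.77
Summing: -15.87 km east, 14.51 km north → (-15.87, 14.51).

(-15.87, 14.51)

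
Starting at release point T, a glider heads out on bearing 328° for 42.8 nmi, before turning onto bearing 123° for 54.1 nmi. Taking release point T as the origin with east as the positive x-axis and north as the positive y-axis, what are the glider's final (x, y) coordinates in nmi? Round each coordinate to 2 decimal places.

(22.69, 6.83)

Leg 1 (328°, 42.8 nmi): east 42.8 sin 328° = -22.68, north 42.8 cos 328° = 36.30
Leg 2 (123°, 54.1 nmi): east 54.1 sin 123° = 45.37, north 54.1 cos 123° = -29.46
Summing: 22.69 nmi east, 6.83 nmi north → (22.69, 6.83).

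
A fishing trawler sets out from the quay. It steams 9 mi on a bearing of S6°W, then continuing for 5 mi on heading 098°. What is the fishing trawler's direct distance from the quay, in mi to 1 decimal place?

Leg 1 (S6°W, 9 mi): east 9 sin 186° = -0.94, north 9 cos 186° = -8.95
Leg 2 (098°, 5 mi): east 5 sin 98° = 4.95, north 5 cos 98° = -0.70
Net: 4.01 east, -9.65 north. Distance = √((4.01)² + (-9.65)²) = 10.447 mi.

10.4 mi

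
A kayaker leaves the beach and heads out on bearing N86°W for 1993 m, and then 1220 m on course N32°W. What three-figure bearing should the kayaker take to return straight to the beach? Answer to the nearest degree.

Leg 1 (N86°W, 1993 m): east 1993 sin 274° = -1988.15, north 1993 cos 274° = 139.02
Leg 2 (N32°W, 1220 m): east 1220 sin 328° = -646.50, north 1220 cos 328° = 1034.62
Net displacement: -2634.65 east, 1173.64 north. Direction back to start is (2634.65, -1173.64): bearing = atan2(2634.65, -1173.64) mod 360° = 114.01° ≈ 114°.

114°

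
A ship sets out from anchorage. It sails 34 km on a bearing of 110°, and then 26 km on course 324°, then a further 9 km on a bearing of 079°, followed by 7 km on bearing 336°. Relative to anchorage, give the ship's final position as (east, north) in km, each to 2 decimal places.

(22.65, 17.52)

Leg 1 (110°, 34 km): east 34 sin 110° = 31.95, north 34 cos 110° = -11.63
Leg 2 (324°, 26 km): east 26 sin 324° = -15.28, north 26 cos 324° = 21.03
Leg 3 (079°, 9 km): east 9 sin 79° = 8.83, north 9 cos 79° = 1.72
Leg 4 (336°, 7 km): east 7 sin 336° = -2.85, north 7 cos 336° = 6.39
Summing: 22.65 km east, 17.52 km north → (22.65, 17.52).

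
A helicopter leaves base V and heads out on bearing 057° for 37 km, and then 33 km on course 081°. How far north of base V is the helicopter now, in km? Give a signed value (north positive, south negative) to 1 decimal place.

25.3 km

Leg 1 (057°, 37 km): east 37 sin 57° = 31.03, north 37 cos 57° = 20.15
Leg 2 (081°, 33 km): east 33 sin 81° = 32.59, north 33 cos 81° = 5.16
Net north component: 25.31 km.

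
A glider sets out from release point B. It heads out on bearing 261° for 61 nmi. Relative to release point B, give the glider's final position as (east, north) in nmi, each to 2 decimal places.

Leg 1 (261°, 61 nmi): east 61 sin 261° = -60.25, north 61 cos 261° = -9.54
Summing: -60.25 nmi east, -9.54 nmi north → (-60.25, -9.54).

(-60.25, -9.54)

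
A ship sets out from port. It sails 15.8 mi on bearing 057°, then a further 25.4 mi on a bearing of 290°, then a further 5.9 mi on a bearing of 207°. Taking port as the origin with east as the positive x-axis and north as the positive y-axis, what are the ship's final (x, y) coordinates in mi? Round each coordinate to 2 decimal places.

Leg 1 (057°, 15.8 mi): east 15.8 sin 57° = 13.25, north 15.8 cos 57° = 8.61
Leg 2 (290°, 25.4 mi): east 25.4 sin 290° = -23.87, north 25.4 cos 290° = 8.69
Leg 3 (207°, 5.9 mi): east 5.9 sin 207° = -2.68, north 5.9 cos 207° = -5.26
Summing: -13.30 mi east, 12.04 mi north → (-13.30, 12.04).

(-13.30, 12.04)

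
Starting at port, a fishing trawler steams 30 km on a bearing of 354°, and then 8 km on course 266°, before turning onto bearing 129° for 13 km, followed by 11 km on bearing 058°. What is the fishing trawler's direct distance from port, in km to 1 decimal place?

Leg 1 (354°, 30 km): east 30 sin 354° = -3.14, north 30 cos 354° = 29.84
Leg 2 (266°, 8 km): east 8 sin 266° = -7.98, north 8 cos 266° = -0.56
Leg 3 (129°, 13 km): east 13 sin 129° = 10.10, north 13 cos 129° = -8.18
Leg 4 (058°, 11 km): east 11 sin 58° = 9.33, north 11 cos 58° = 5.83
Net: 8.32 east, 26.93 north. Distance = √((8.32)² + (26.93)²) = 28.180 km.

28.2 km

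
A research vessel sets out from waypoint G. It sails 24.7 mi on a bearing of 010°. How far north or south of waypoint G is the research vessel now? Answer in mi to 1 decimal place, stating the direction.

Leg 1 (010°, 24.7 mi): east 24.7 sin 10° = 4.29, north 24.7 cos 10° = 24.32
Net north component: 24.32 mi.

24.3 mi north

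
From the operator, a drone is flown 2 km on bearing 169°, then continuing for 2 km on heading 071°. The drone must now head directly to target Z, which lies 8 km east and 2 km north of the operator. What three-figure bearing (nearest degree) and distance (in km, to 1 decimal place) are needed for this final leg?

Leg 1 (169°, 2 km): east 2 sin 169° = 0.38, north 2 cos 169° = -1.96
Leg 2 (071°, 2 km): east 2 sin 71° = 1.89, north 2 cos 71° = 0.65
Current position: (2.27, -1.31). Target: (8, 2). Remaining: Δeast = 5.73, Δnorth = 3.31.
Bearing = atan2(5.73, 3.31) mod 360° = 59.96°; distance = √((5.73)² + (3.31)²) = 6.616 km.

060°, 6.6 km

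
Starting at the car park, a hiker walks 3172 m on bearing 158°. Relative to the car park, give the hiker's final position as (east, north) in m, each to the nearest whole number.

Leg 1 (158°, 3172 m): east 3172 sin 158° = 1188.25, north 3172 cos 158° = -2941.03
Summing: 1188.25 m east, -2941.03 m north → (1188, -2941).

(1188, -2941)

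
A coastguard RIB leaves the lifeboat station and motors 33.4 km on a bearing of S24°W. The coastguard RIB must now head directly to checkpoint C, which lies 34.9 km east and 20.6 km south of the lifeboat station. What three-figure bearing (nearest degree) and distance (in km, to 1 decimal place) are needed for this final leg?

Leg 1 (S24°W, 33.4 km): east 33.4 sin 204° = -13.59, north 33.4 cos 204° = -30.51
Current position: (-13.59, -30.51). Target: (34.9, -20.6). Remaining: Δeast = 48.49, Δnorth = 9.91.
Bearing = atan2(48.49, 9.91) mod 360° = 78.45°; distance = √((48.49)² + (9.91)²) = 49.488 km.

078°, 49.5 km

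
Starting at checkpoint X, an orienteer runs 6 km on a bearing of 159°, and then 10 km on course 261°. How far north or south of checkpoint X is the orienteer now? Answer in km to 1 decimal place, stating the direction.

Leg 1 (159°, 6 km): east 6 sin 159° = 2.15, north 6 cos 159° = -5.60
Leg 2 (261°, 10 km): east 10 sin 261° = -9.88, north 10 cos 261° = -1.56
Net north component: -7.17 km.

7.2 km south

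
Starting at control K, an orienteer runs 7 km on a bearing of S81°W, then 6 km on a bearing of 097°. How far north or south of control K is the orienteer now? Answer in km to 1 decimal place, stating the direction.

1.8 km south

Leg 1 (S81°W, 7 km): east 7 sin 261° = -6.91, north 7 cos 261° = -1.10
Leg 2 (097°, 6 km): east 6 sin 97° = 5.96, north 6 cos 97° = -0.73
Net north component: -1.83 km.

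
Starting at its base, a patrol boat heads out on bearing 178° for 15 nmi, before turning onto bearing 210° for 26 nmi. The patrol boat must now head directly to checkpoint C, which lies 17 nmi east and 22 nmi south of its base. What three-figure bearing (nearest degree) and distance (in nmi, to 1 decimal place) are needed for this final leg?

Leg 1 (178°, 15 nmi): east 15 sin 178° = 0.52, north 15 cos 178° = -14.99
Leg 2 (210°, 26 nmi): east 26 sin 210° = -13.00, north 26 cos 210° = -22.52
Current position: (-12.48, -37.51). Target: (17, -22). Remaining: Δeast = 29.48, Δnorth = 15.51.
Bearing = atan2(29.48, 15.51) mod 360° = 62.25°; distance = √((29.48)² + (15.51)²) = 33.307 nmi.

062°, 33.3 nmi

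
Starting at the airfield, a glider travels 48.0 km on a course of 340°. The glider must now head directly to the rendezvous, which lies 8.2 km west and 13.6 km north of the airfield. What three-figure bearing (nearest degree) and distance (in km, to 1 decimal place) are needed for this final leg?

165°, 32.6 km

Leg 1 (340°, 48.0 km): east 48.0 sin 340° = -16.42, north 48.0 cos 340° = 45.11
Current position: (-16.42, 45.11). Target: (-8.2, 13.6). Remaining: Δeast = 8.22, Δnorth = -31.51.
Bearing = atan2(8.22, -31.51) mod 360° = 165.38°; distance = √((8.22)² + (-31.51)²) = 32.559 km.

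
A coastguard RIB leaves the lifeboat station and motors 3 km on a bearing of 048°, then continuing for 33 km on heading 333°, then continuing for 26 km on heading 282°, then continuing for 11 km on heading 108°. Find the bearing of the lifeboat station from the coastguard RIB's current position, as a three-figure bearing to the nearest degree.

140°

Leg 1 (048°, 3 km): east 3 sin 48° = 2.23, north 3 cos 48° = 2.01
Leg 2 (333°, 33 km): east 33 sin 333° = -14.98, north 33 cos 333° = 29.40
Leg 3 (282°, 26 km): east 26 sin 282° = -25.43, north 26 cos 282° = 5.41
Leg 4 (108°, 11 km): east 11 sin 108° = 10.46, north 11 cos 108° = -3.40
Net displacement: -27.72 east, 33.42 north. Direction back to start is (27.72, -33.42): bearing = atan2(27.72, -33.42) mod 360° = 140.32° ≈ 140°.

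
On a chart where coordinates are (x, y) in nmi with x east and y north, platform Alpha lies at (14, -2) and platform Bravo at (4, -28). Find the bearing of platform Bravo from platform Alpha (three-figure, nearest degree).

201°

Δeast = 4 − 14 = -10.00; Δnorth = -28 − -2 = -26.00.
Bearing = atan2(Δeast, Δnorth) mod 360° = 201.04° ≈ 201°.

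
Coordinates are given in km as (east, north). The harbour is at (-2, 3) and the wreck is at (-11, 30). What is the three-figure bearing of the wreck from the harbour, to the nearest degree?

342°

Δeast = -11 − -2 = -9.00; Δnorth = 30 − 3 = 27.00.
Bearing = atan2(Δeast, Δnorth) mod 360° = 341.57° ≈ 342°.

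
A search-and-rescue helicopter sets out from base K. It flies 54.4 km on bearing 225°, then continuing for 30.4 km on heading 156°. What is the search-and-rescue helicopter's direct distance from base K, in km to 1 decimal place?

71.2 km

Leg 1 (225°, 54.4 km): east 54.4 sin 225° = -38.47, north 54.4 cos 225° = -38.47
Leg 2 (156°, 30.4 km): east 30.4 sin 156° = 12.36, north 30.4 cos 156° = -27.77
Net: -26.10 east, -66.24 north. Distance = √((-26.10)² + (-66.24)²) = 71.196 km.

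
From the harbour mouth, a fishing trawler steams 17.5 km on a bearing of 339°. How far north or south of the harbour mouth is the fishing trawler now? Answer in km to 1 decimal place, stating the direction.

16.3 km north

Leg 1 (339°, 17.5 km): east 17.5 sin 339° = -6.27, north 17.5 cos 339° = 16.34
Net north component: 16.34 km.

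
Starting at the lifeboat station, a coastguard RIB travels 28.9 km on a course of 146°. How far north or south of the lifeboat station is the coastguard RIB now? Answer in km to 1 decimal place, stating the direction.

24.0 km south

Leg 1 (146°, 28.9 km): east 28.9 sin 146° = 16.16, north 28.9 cos 146° = -23.96
Net north component: -23.96 km.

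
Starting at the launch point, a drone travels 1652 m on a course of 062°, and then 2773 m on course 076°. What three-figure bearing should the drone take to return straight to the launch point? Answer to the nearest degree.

Leg 1 (062°, 1652 m): east 1652 sin 62° = 1458.63, north 1652 cos 62° = 775.57
Leg 2 (076°, 2773 m): east 2773 sin 76° = 2690.63, north 2773 cos 76° = 670.85
Net displacement: 4149.26 east, 1446.42 north. Direction back to start is (-4149.26, -1446.42): bearing = atan2(-4149.26, -1446.42) mod 360° = 250.78° ≈ 251°.

251°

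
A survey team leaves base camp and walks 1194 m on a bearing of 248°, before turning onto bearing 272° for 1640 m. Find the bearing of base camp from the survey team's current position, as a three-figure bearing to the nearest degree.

082°

Leg 1 (248°, 1194 m): east 1194 sin 248° = -1107.06, north 1194 cos 248° = -447.28
Leg 2 (272°, 1640 m): east 1640 sin 272° = -1639.00, north 1640 cos 272° = 57.24
Net displacement: -2746.06 east, -390.05 north. Direction back to start is (2746.06, 390.05): bearing = atan2(2746.06, 390.05) mod 360° = 81.92° ≈ 082°.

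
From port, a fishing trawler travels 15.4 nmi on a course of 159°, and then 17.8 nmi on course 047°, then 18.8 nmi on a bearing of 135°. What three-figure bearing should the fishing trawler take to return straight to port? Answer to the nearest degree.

296°

Leg 1 (159°, 15.4 nmi): east 15.4 sin 159° = 5.52, north 15.4 cos 159° = -14.38
Leg 2 (047°, 17.8 nmi): east 17.8 sin 47° = 13.02, north 17.8 cos 47° = 12.14
Leg 3 (135°, 18.8 nmi): east 18.8 sin 135° = 13.29, north 18.8 cos 135° = -13.29
Net displacement: 31.83 east, -15.53 north. Direction back to start is (-31.83, 15.53): bearing = atan2(-31.83, 15.53) mod 360° = 296.01° ≈ 296°.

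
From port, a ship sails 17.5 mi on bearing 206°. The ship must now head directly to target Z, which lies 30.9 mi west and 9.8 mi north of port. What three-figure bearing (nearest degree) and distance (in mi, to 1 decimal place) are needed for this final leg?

Leg 1 (206°, 17.5 mi): east 17.5 sin 206° = -7.67, north 17.5 cos 206° = -15.73
Current position: (-7.67, -15.73). Target: (-30.9, 9.8). Remaining: Δeast = -23.23, Δnorth = 25.53.
Bearing = atan2(-23.23, 25.53) mod 360° = 317.70°; distance = √((-23.23)² + (25.53)²) = 34.515 mi.

318°, 34.5 mi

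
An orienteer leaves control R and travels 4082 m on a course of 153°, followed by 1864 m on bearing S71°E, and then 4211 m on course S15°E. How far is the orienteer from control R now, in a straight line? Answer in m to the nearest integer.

9551 m

Leg 1 (153°, 4082 m): east 4082 sin 153° = 1853.19, north 4082 cos 153° = -3637.09
Leg 2 (S71°E, 1864 m): east 1864 sin 109° = 1762.45, north 1864 cos 109° = -606.86
Leg 3 (S15°E, 4211 m): east 4211 sin 165° = 1089.89, north 4211 cos 165° = -4067.51
Net: 4705.52 east, -8311.46 north. Distance = √((4705.52)² + (-8311.46)²) = 9551.038 m.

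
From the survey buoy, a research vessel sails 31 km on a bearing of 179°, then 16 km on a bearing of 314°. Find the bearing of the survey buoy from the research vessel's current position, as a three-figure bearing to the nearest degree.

029°

Leg 1 (179°, 31 km): east 31 sin 179° = 0.54, north 31 cos 179° = -31.00
Leg 2 (314°, 16 km): east 16 sin 314° = -11.51, north 16 cos 314° = 11.11
Net displacement: -10.97 east, -19.88 north. Direction back to start is (10.97, 19.88): bearing = atan2(10.97, 19.88) mod 360° = 28.89° ≈ 029°.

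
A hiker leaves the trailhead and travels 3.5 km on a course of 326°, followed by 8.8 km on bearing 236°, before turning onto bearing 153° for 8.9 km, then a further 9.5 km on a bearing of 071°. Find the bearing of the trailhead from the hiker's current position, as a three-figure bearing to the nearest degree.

331°

Leg 1 (326°, 3.5 km): east 3.5 sin 326° = -1.96, north 3.5 cos 326° = 2.90
Leg 2 (236°, 8.8 km): east 8.8 sin 236° = -7.30, north 8.8 cos 236° = -4.92
Leg 3 (153°, 8.9 km): east 8.9 sin 153° = 4.04, north 8.9 cos 153° = -7.93
Leg 4 (071°, 9.5 km): east 9.5 sin 71° = 8.98, north 9.5 cos 71° = 3.09
Net displacement: 3.77 east, -6.86 north. Direction back to start is (-3.77, 6.86): bearing = atan2(-3.77, 6.86) mod 360° = 331.19° ≈ 331°.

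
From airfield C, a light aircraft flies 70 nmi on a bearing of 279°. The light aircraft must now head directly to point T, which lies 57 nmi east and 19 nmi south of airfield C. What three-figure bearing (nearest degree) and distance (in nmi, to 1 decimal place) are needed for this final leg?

Leg 1 (279°, 70 nmi): east 70 sin 279° = -69.14, north 70 cos 279° = 10.95
Current position: (-69.14, 10.95). Target: (57, -19). Remaining: Δeast = 126.14, Δnorth = -29.95.
Bearing = atan2(126.14, -29.95) mod 360° = 103.36°; distance = √((126.14)² + (-29.95)²) = 129.645 nmi.

103°, 129.6 nmi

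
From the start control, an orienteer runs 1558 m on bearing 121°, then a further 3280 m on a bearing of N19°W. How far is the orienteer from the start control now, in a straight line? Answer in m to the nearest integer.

2314 m

Leg 1 (121°, 1558 m): east 1558 sin 121° = 1335.47, north 1558 cos 121° = -802.43
Leg 2 (N19°W, 3280 m): east 3280 sin 341° = -1067.86, north 3280 cos 341° = 3101.30
Net: 267.60 east, 2298.87 north. Distance = √((267.60)² + (2298.87)²) = 2314.395 m.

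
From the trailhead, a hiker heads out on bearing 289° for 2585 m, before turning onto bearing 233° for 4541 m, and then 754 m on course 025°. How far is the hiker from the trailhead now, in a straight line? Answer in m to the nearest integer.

Leg 1 (289°, 2585 m): east 2585 sin 289° = -2444.17, north 2585 cos 289° = 841.59
Leg 2 (233°, 4541 m): east 4541 sin 233° = -3626.60, north 4541 cos 233° = -2732.84
Leg 3 (025°, 754 m): east 754 sin 25° = 318.65, north 754 cos 25° = 683.36
Net: -5752.12 east, -1207.89 north. Distance = √((-5752.12)² + (-1207.89)²) = 5877.570 m.

5878 m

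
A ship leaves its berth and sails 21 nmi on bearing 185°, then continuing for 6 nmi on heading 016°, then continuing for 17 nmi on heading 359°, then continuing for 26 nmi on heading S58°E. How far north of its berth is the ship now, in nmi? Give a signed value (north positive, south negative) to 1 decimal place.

Leg 1 (185°, 21 nmi): east 21 sin 185° = -1.83, north 21 cos 185° = -20.92
Leg 2 (016°, 6 nmi): east 6 sin 16° = 1.65, north 6 cos 16° = 5.77
Leg 3 (359°, 17 nmi): east 17 sin 359° = -0.30, north 17 cos 359° = 17.00
Leg 4 (S58°E, 26 nmi): east 26 sin 122° = 22.05, north 26 cos 122° = -13.78
Net north component: -11.93 nmi.

-11.9 nmi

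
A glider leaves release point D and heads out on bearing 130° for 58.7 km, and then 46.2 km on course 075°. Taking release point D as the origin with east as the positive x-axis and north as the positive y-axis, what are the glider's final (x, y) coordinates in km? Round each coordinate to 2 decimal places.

(89.59, -25.77)

Leg 1 (130°, 58.7 km): east 58.7 sin 130° = 44.97, north 58.7 cos 130° = -37.73
Leg 2 (075°, 46.2 km): east 46.2 sin 75° = 44.63, north 46.2 cos 75° = 11.96
Summing: 89.59 km east, -25.77 km north → (89.59, -25.77).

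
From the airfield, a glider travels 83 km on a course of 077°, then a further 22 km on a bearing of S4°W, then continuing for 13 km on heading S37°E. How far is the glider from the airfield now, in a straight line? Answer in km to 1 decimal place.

Leg 1 (077°, 83 km): east 83 sin 77° = 80.87, north 83 cos 77° = 18.67
Leg 2 (S4°W, 22 km): east 22 sin 184° = -1.53, north 22 cos 184° = -21.95
Leg 3 (S37°E, 13 km): east 13 sin 143° = 7.82, north 13 cos 143° = -10.38
Net: 87.16 east, -13.66 north. Distance = √((87.16)² + (-13.66)²) = 88.225 km.

88.2 km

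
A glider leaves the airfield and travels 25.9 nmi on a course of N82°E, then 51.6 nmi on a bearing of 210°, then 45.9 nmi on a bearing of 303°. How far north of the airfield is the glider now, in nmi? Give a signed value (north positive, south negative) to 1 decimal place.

-16.1 nmi

Leg 1 (N82°E, 25.9 nmi): east 25.9 sin 82° = 25.65, north 25.9 cos 82° = 3.60
Leg 2 (210°, 51.6 nmi): east 51.6 sin 210° = -25.80, north 51.6 cos 210° = -44.69
Leg 3 (303°, 45.9 nmi): east 45.9 sin 303° = -38.49, north 45.9 cos 303° = 25.00
Net north component: -16.08 nmi.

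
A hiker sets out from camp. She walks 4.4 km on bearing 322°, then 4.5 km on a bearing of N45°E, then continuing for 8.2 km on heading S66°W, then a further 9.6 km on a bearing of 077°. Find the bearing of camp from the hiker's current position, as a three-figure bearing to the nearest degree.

Leg 1 (322°, 4.4 km): east 4.4 sin 322° = -2.71, north 4.4 cos 322° = 3.47
Leg 2 (N45°E, 4.5 km): east 4.5 sin 45° = 3.18, north 4.5 cos 45° = 3.18
Leg 3 (S66°W, 8.2 km): east 8.2 sin 246° = -7.49, north 8.2 cos 246° = -3.34
Leg 4 (077°, 9.6 km): east 9.6 sin 77° = 9.35, north 9.6 cos 77° = 2.16
Net displacement: 2.34 east, 5.47 north. Direction back to start is (-2.34, -5.47): bearing = atan2(-2.34, -5.47) mod 360° = 203.11° ≈ 203°.

203°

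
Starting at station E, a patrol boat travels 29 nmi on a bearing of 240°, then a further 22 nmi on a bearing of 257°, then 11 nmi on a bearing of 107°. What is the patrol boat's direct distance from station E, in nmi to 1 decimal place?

42.6 nmi

Leg 1 (240°, 29 nmi): east 29 sin 240° = -25.11, north 29 cos 240° = -14.50
Leg 2 (257°, 22 nmi): east 22 sin 257° = -21.44, north 22 cos 257° = -4.95
Leg 3 (107°, 11 nmi): east 11 sin 107° = 10.52, north 11 cos 107° = -3.22
Net: -36.03 east, -22.67 north. Distance = √((-36.03)² + (-22.67)²) = 42.567 nmi.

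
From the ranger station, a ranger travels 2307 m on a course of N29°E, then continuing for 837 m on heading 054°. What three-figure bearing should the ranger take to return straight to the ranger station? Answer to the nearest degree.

216°

Leg 1 (N29°E, 2307 m): east 2307 sin 29° = 1118.46, north 2307 cos 29° = 2017.75
Leg 2 (054°, 837 m): east 837 sin 54° = 677.15, north 837 cos 54° = 491.98
Net displacement: 1795.60 east, 2509.72 north. Direction back to start is (-1795.60, -2509.72): bearing = atan2(-1795.60, -2509.72) mod 360° = 215.58° ≈ 216°.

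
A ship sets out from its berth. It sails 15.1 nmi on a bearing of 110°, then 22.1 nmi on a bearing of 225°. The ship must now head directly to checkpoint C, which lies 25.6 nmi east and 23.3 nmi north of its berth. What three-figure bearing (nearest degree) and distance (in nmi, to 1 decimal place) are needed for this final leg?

Leg 1 (110°, 15.1 nmi): east 15.1 sin 110° = 14.19, north 15.1 cos 110° = -5.16
Leg 2 (225°, 22.1 nmi): east 22.1 sin 225° = -15.63, north 22.1 cos 225° = -15.63
Current position: (-1.44, -20.79). Target: (25.6, 23.3). Remaining: Δeast = 27.04, Δnorth = 44.09.
Bearing = atan2(27.04, 44.09) mod 360° = 31.52°; distance = √((27.04)² + (44.09)²) = 51.721 nmi.

032°, 51.7 nmi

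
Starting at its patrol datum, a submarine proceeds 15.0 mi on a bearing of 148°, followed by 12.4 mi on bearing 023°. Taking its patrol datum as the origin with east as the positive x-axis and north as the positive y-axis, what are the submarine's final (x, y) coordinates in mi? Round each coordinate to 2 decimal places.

Leg 1 (148°, 15.0 mi): east 15.0 sin 148° = 7.95, north 15.0 cos 148° = -12.72
Leg 2 (023°, 12.4 mi): east 12.4 sin 23° = 4.85, north 12.4 cos 23° = 11.41
Summing: 12.79 mi east, -1.31 mi north → (12.79, -1.31).

(12.79, -1.31)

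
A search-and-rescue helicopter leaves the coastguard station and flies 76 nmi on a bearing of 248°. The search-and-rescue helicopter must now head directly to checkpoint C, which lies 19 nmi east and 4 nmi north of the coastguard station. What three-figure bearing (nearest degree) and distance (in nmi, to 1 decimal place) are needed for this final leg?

Leg 1 (248°, 76 nmi): east 76 sin 248° = -70.47, north 76 cos 248° = -28.47
Current position: (-70.47, -28.47). Target: (19, 4). Remaining: Δeast = 89.47, Δnorth = 32.47.
Bearing = atan2(89.47, 32.47) mod 360° = 70.05°; distance = √((89.47)² + (32.47)²) = 95.176 nmi.

070°, 95.2 nmi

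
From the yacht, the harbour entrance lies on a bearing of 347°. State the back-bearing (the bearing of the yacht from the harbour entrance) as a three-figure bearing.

Back-bearing = 347° − 180° = 167°.

167°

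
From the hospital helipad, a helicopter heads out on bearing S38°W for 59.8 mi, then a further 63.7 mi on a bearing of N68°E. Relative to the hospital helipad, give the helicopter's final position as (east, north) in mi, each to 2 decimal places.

(22.25, -23.26)

Leg 1 (S38°W, 59.8 mi): east 59.8 sin 218° = -36.82, north 59.8 cos 218° = -47.12
Leg 2 (N68°E, 63.7 mi): east 63.7 sin 68° = 59.06, north 63.7 cos 68° = 23.86
Summing: 22.25 mi east, -23.26 mi north → (22.25, -23.26).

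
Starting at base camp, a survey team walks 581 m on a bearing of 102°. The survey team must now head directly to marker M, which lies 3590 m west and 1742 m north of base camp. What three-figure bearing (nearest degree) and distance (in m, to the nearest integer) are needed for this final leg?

294°, 4556 m

Leg 1 (102°, 581 m): east 581 sin 102° = 568.30, north 581 cos 102° = -120.80
Current position: (568.30, -120.80). Target: (-3590, 1742). Remaining: Δeast = -4158.30, Δnorth = 1862.80.
Bearing = atan2(-4158.30, 1862.80) mod 360° = 294.13°; distance = √((-4158.30)² + (1862.80)²) = 4556.479 m.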